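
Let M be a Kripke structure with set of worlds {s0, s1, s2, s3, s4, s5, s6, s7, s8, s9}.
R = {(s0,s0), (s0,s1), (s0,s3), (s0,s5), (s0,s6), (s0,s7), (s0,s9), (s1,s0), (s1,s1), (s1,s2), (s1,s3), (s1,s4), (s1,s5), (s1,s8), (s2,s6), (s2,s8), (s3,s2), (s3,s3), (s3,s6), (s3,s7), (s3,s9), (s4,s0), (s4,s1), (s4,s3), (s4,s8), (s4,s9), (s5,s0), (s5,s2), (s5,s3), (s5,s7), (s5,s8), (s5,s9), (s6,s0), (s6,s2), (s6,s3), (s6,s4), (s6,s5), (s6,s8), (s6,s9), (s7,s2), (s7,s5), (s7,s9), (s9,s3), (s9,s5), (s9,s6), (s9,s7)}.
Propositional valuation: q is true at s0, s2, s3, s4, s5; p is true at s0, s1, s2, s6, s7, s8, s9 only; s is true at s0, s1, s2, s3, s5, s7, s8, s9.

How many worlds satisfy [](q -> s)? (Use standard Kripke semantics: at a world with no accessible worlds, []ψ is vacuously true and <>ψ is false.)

Let φ = [](q -> s). Evaluate φ at each world:
  s0 (successors {s0, s1, s3, s5, s6, s7, s9}): φ is true.
  s1 (successors {s0, s1, s2, s3, s4, s5, s8}): φ is false.
  s2 (successors {s6, s8}): φ is true.
  s3 (successors {s2, s3, s6, s7, s9}): φ is true.
  s4 (successors {s0, s1, s3, s8, s9}): φ is true.
  s5 (successors {s0, s2, s3, s7, s8, s9}): φ is true.
  s6 (successors {s0, s2, s3, s4, s5, s8, s9}): φ is false.
  s7 (successors {s2, s5, s9}): φ is true.
  s8 (successors ∅): φ is true.
  s9 (successors {s3, s5, s6, s7}): φ is true.
For instance, at s2:
  At s2: [](q -> s) requires q -> s at every successor {s6, s8}.
    At s6: q -> s is true.
    At s8: q -> s is true.
  So [](q -> s) is true at s2.
Satisfying worlds: {s0, s2, s3, s4, s5, s7, s8, s9}

8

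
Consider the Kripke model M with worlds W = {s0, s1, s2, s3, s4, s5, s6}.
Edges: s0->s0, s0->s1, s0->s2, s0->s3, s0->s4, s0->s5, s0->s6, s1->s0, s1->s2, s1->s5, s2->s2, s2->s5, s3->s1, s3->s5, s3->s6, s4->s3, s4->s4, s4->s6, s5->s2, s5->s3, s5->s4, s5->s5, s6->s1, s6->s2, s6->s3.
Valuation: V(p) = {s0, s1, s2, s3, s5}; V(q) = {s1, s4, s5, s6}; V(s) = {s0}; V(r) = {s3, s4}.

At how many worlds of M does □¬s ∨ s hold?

6

Recall that □ψ holds at a world iff ψ holds at every accessible world, and ◇ψ holds iff ψ holds at some accessible world.
Let φ = □¬s ∨ s. Evaluate φ at each world:
  s0 (successors {s0, s1, s2, s3, s4, s5, s6}): φ is true.
  s1 (successors {s0, s2, s5}): φ is false.
  s2 (successors {s2, s5}): φ is true.
  s3 (successors {s1, s5, s6}): φ is true.
  s4 (successors {s3, s4, s6}): φ is true.
  s5 (successors {s2, s3, s4, s5}): φ is true.
  s6 (successors {s1, s2, s3}): φ is true.
For instance, at s3:
  At s3: □¬s is true, s is false, so □¬s ∨ s is true.
    At s3: □¬s requires ¬s at every successor {s1, s5, s6}.
      At s1: ¬s is true.
      At s5: ¬s is true.
      At s6: ¬s is true.
    So □¬s is true at s3.
Satisfying worlds: {s0, s2, s3, s4, s5, s6}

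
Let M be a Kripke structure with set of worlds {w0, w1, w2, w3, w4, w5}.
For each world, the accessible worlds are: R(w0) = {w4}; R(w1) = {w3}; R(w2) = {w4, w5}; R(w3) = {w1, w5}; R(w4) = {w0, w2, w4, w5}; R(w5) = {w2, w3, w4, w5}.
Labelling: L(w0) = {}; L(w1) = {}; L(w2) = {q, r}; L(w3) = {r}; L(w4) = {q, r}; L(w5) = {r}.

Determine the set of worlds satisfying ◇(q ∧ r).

w0, w2, w4, w5

Let φ = ◇(q ∧ r). Evaluate φ at each world:
  w0 (successors {w4}): φ is true.
  w1 (successors {w3}): φ is false.
  w2 (successors {w4, w5}): φ is true.
  w3 (successors {w1, w5}): φ is false.
  w4 (successors {w0, w2, w4, w5}): φ is true.
  w5 (successors {w2, w3, w4, w5}): φ is true.
For instance, at w4:
  At w4: ◇(q ∧ r) requires q ∧ r at some successor in {w0, w2, w4, w5}.
    q ∧ r holds at w2, so ◇(q ∧ r) is true at w4.
Satisfying worlds: {w0, w2, w4, w5}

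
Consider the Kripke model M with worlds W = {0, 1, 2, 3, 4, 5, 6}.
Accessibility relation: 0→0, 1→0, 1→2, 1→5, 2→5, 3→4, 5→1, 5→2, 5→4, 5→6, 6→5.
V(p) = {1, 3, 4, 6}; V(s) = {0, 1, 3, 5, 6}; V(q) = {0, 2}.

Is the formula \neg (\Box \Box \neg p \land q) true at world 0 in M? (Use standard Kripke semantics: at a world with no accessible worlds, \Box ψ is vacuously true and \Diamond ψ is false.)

At 0: \Box \Box \neg p \land q is true, so \neg (\Box \Box \neg p \land q) is false.
  At 0: \Box \Box \neg p is true, q is true, so \Box \Box \neg p \land q is true.
    At 0: \Box \Box \neg p requires \Box \neg p at every successor {0}.
      At 0: \Box \neg p is true.
    So \Box \Box \neg p is true at 0.

No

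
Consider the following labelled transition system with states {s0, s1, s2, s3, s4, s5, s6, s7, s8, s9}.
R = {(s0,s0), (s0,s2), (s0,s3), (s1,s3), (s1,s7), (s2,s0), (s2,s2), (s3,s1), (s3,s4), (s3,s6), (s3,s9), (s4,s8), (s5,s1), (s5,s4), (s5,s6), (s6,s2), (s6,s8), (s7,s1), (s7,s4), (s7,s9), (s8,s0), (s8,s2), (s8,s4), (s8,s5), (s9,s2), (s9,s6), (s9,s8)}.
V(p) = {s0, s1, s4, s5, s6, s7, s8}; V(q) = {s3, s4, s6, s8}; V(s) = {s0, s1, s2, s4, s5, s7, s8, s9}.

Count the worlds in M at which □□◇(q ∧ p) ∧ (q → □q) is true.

Let φ = □□◇(q ∧ p) ∧ (q → □q). Evaluate φ at each world:
  s0 (successors {s0, s2, s3}): φ is false.
  s1 (successors {s3, s7}): φ is false.
  s2 (successors {s0, s2}): φ is false.
  s3 (successors {s1, s4, s6, s9}): φ is false.
  s4 (successors {s8}): φ is false.
  s5 (successors {s1, s4, s6}): φ is false.
  s6 (successors {s2, s8}): φ is false.
  s7 (successors {s1, s4, s9}): φ is false.
  s8 (successors {s0, s2, s4, s5}): φ is false.
  s9 (successors {s2, s6, s8}): φ is false.
For instance, at s8:
  At s8: □□◇(q ∧ p) is false, q → □q is false, so □□◇(q ∧ p) ∧ (q → □q) is false.
    At s8: □□◇(q ∧ p) requires □◇(q ∧ p) at every successor {s0, s2, s4, s5}.
      □◇(q ∧ p) fails at s0, so □□◇(q ∧ p) is false at s8.
    At s8: q is true, □q is false, so q → □q is false.
      At s8: □q requires q at every successor {s0, s2, s4, s5}.
        q fails at s0, so □q is false at s8.
Satisfying worlds: none.

0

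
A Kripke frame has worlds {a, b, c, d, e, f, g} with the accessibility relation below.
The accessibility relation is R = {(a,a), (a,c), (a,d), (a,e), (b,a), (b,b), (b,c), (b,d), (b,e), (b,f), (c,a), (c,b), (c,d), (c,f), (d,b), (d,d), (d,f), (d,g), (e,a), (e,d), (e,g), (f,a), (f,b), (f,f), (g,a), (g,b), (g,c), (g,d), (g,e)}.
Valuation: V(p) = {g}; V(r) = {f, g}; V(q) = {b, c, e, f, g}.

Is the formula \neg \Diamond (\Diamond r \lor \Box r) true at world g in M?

At g: \Diamond (\Diamond r \lor \Box r) is true, so \neg \Diamond (\Diamond r \lor \Box r) is false.
  At g: \Diamond (\Diamond r \lor \Box r) requires \Diamond r \lor \Box r at some successor in {a, b, c, d, e}.
    \Diamond r \lor \Box r holds at b, so \Diamond (\Diamond r \lor \Box r) is true at g.
      At b: \Diamond r is true, \Box r is false, so \Diamond r \lor \Box r is true.

No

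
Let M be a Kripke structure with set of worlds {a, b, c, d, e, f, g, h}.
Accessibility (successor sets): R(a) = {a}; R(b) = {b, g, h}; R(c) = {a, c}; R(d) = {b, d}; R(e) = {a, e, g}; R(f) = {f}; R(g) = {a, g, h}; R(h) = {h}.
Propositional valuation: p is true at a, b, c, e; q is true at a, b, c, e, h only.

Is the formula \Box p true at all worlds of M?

No

Let φ = \Box p. Evaluate φ at each world:
  a (successors {a}): φ is true.
  b (successors {b, g, h}): φ is false.
  c (successors {a, c}): φ is true.
  d (successors {b, d}): φ is false.
  e (successors {a, e, g}): φ is false.
  f (successors {f}): φ is false.
  g (successors {a, g, h}): φ is false.
  h (successors {h}): φ is false.
Detail at b (counterexample):
  At b: \Box p requires p at every successor {b, g, h}.
    p fails at g, so \Box p is false at b.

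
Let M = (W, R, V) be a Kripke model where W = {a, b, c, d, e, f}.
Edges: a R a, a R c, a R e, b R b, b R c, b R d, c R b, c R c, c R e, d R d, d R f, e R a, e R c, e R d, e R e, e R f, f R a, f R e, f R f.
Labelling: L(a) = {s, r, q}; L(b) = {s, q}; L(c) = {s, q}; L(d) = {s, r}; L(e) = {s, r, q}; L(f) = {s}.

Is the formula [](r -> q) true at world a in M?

Yes

At a: [](r -> q) requires r -> q at every successor {a, c, e}.
  At a: r -> q is true.
  At c: r -> q is true.
  At e: r -> q is true.
So [](r -> q) is true at a.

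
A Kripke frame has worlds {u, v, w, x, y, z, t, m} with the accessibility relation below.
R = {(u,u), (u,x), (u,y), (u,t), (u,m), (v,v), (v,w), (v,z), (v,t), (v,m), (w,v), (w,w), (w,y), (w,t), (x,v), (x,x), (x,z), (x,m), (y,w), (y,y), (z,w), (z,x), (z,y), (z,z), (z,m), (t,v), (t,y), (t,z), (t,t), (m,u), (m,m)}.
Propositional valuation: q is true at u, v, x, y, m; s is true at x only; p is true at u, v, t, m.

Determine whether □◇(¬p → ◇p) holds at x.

At x: □◇(¬p → ◇p) requires ◇(¬p → ◇p) at every successor {v, x, z, m}.
  At v: ◇(¬p → ◇p) is true.
  At x: ◇(¬p → ◇p) is true.
  At z: ◇(¬p → ◇p) is true.
  At m: ◇(¬p → ◇p) is true.
So □◇(¬p → ◇p) is true at x.

Yes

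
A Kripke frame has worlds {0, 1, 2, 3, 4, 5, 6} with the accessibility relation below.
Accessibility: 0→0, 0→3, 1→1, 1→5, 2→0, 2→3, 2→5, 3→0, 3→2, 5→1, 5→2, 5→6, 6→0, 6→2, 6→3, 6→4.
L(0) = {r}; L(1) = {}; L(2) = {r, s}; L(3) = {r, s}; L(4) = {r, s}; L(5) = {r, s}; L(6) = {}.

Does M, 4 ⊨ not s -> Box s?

Yes

At 4: not s is false, Box s is true, so not s -> Box s is true.
  At 4: no accessible worlds, so Box s holds vacuously.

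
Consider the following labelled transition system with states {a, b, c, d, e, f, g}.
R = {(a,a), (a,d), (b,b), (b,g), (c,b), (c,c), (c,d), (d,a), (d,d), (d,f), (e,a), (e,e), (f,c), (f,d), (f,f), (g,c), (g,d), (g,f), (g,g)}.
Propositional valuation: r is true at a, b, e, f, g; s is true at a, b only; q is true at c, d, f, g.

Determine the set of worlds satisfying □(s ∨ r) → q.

a, c, d, f, g

Recall that □ψ holds at a world iff ψ holds at every accessible world, and ◇ψ holds iff ψ holds at some accessible world.
Let φ = □(s ∨ r) → q. Evaluate φ at each world:
  a (successors {a, d}): φ is true.
  b (successors {b, g}): φ is false.
  c (successors {b, c, d}): φ is true.
  d (successors {a, d, f}): φ is true.
  e (successors {a, e}): φ is false.
  f (successors {c, d, f}): φ is true.
  g (successors {c, d, f, g}): φ is true.
For instance, at g:
  At g: □(s ∨ r) is false, q is true, so □(s ∨ r) → q is true.
    At g: □(s ∨ r) requires s ∨ r at every successor {c, d, f, g}.
      s ∨ r fails at c, so □(s ∨ r) is false at g.
Satisfying worlds: {a, c, d, f, g}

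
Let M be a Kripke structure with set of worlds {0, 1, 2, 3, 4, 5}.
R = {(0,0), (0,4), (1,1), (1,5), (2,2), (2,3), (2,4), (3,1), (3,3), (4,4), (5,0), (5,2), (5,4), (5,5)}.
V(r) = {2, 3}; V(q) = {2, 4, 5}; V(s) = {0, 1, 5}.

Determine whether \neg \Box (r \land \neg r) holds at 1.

Yes

Recall that \Box ψ holds at a world iff ψ holds at every accessible world, and \Diamond ψ holds iff ψ holds at some accessible world.
At 1: \Box (r \land \neg r) is false, so \neg \Box (r \land \neg r) is true.
  At 1: \Box (r \land \neg r) requires r \land \neg r at every successor {1, 5}.
    r \land \neg r fails at 1, so \Box (r \land \neg r) is false at 1.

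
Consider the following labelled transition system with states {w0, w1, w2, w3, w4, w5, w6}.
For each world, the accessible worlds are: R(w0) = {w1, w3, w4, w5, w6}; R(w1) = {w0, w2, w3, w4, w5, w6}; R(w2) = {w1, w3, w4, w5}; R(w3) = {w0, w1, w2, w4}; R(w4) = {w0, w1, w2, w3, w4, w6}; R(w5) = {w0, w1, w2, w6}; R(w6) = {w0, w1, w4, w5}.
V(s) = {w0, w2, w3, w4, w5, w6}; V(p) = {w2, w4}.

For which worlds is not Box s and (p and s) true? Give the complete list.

w2, w4

Recall that Box ψ holds at a world iff ψ holds at every accessible world, and Dia ψ holds iff ψ holds at some accessible world.
Let φ = not Box s and (p and s). Evaluate φ at each world:
  w0 (successors {w1, w3, w4, w5, w6}): φ is false.
  w1 (successors {w0, w2, w3, w4, w5, w6}): φ is false.
  w2 (successors {w1, w3, w4, w5}): φ is true.
  w3 (successors {w0, w1, w2, w4}): φ is false.
  w4 (successors {w0, w1, w2, w3, w4, w6}): φ is true.
  w5 (successors {w0, w1, w2, w6}): φ is false.
  w6 (successors {w0, w1, w4, w5}): φ is false.
For instance, at w5:
  At w5: not Box s is true, p and s is false, so not Box s and (p and s) is false.
    At w5: Box s is false, so not Box s is true.
      At w5: Box s requires s at every successor {w0, w1, w2, w6}.
        s fails at w1, so Box s is false at w5.
Satisfying worlds: {w2, w4}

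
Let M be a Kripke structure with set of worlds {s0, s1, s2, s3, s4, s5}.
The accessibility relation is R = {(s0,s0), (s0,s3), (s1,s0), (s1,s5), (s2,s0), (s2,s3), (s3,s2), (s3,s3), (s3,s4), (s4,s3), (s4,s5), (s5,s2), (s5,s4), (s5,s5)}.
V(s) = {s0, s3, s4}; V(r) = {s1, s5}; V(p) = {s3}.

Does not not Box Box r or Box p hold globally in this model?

No

Recall that Box ψ holds at a world iff ψ holds at every accessible world, and Dia ψ holds iff ψ holds at some accessible world.
Let φ = not not Box Box r or Box p. Evaluate φ at each world:
  s0 (successors {s0, s3}): φ is false.
  s1 (successors {s0, s5}): φ is false.
  s2 (successors {s0, s3}): φ is false.
  s3 (successors {s2, s3, s4}): φ is false.
  s4 (successors {s3, s5}): φ is false.
  s5 (successors {s2, s4, s5}): φ is false.
Detail at s0 (counterexample):
  At s0: not not Box Box r is false, Box p is false, so not not Box Box r or Box p is false.
    At s0: not Box Box r is true, so not not Box Box r is false.
      At s0: Box Box r is false, so not Box Box r is true.
    At s0: Box p requires p at every successor {s0, s3}.
      p fails at s0, so Box p is false at s0.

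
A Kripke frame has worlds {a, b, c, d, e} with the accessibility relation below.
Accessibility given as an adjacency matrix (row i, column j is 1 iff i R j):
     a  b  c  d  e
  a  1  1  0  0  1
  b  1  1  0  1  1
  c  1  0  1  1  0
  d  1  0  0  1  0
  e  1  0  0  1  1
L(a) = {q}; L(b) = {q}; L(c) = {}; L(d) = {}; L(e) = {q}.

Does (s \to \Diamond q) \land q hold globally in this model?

Let φ = (s \to \Diamond q) \land q. Evaluate φ at each world:
  a (successors {a, b, e}): φ is true.
  b (successors {a, b, d, e}): φ is true.
  c (successors {a, c, d}): φ is false.
  d (successors {a, d}): φ is false.
  e (successors {a, d, e}): φ is true.
Detail at c (counterexample):
  At c: s \to \Diamond q is true, q is false, so (s \to \Diamond q) \land q is false.
    At c: s is false, \Diamond q is true, so s \to \Diamond q is true.
      At c: \Diamond q requires q at some successor in {a, c, d}.
        q holds at a, so \Diamond q is true at c.

No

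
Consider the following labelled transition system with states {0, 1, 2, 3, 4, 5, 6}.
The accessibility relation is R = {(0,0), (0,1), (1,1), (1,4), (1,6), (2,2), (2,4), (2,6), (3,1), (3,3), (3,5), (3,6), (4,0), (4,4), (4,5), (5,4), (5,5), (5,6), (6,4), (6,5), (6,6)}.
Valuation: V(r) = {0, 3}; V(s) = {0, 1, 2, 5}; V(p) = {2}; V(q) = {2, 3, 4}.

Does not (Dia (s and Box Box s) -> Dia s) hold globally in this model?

No

Let φ = not (Dia (s and Box Box s) -> Dia s). Evaluate φ at each world:
  0 (successors {0, 1}): φ is false.
  1 (successors {1, 4, 6}): φ is false.
  2 (successors {2, 4, 6}): φ is false.
  3 (successors {1, 3, 5, 6}): φ is false.
  4 (successors {0, 4, 5}): φ is false.
  5 (successors {4, 5, 6}): φ is false.
  6 (successors {4, 5, 6}): φ is false.
Detail at 0 (counterexample):
  At 0: Dia (s and Box Box s) -> Dia s is true, so not (Dia (s and Box Box s) -> Dia s) is false.
    At 0: Dia (s and Box Box s) is false, Dia s is true, so Dia (s and Box Box s) -> Dia s is true.
      At 0: Dia (s and Box Box s) requires s and Box Box s at some successor in {0, 1}.
        At 0: s and Box Box s is false.
        At 1: s and Box Box s is false.
      So Dia (s and Box Box s) is false at 0.
      At 0: Dia s requires s at some successor in {0, 1}.
        s holds at 0, so Dia s is true at 0.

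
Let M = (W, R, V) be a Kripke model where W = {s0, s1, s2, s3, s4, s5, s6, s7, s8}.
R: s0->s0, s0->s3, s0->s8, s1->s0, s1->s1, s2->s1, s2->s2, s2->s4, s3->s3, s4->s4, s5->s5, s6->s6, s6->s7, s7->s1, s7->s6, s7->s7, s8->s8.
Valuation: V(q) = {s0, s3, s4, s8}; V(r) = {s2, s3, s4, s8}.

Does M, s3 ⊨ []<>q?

At s3: []<>q requires <>q at every successor {s3}.
    At s3: <>q requires q at some successor in {s3}.
      q holds at s3, so <>q is true at s3.
So []<>q is true at s3.

Yes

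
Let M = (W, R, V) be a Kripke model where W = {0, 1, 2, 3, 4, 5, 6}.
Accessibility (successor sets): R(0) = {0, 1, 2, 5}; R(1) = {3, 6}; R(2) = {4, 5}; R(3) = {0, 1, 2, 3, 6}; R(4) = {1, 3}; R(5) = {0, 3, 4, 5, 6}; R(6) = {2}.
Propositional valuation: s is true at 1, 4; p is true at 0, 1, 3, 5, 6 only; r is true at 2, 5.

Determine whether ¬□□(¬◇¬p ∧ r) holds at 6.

At 6: □□(¬◇¬p ∧ r) is false, so ¬□□(¬◇¬p ∧ r) is true.
  At 6: □□(¬◇¬p ∧ r) requires □(¬◇¬p ∧ r) at every successor {2}.
    □(¬◇¬p ∧ r) fails at 2, so □□(¬◇¬p ∧ r) is false at 6.
      At 2: □(¬◇¬p ∧ r) requires ¬◇¬p ∧ r at every successor {4, 5}.
        ¬◇¬p ∧ r fails at 4, so □(¬◇¬p ∧ r) is false at 2.

Yes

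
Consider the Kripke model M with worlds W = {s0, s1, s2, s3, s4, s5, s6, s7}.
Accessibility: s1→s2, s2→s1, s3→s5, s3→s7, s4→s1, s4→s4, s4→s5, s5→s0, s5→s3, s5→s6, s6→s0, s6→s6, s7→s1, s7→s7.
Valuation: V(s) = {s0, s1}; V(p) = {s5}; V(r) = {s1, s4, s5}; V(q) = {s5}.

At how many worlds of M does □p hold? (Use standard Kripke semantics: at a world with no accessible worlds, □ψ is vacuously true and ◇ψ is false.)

Let φ = □p. Evaluate φ at each world:
  s0 (successors ∅): φ is true.
  s1 (successors {s2}): φ is false.
  s2 (successors {s1}): φ is false.
  s3 (successors {s5, s7}): φ is false.
  s4 (successors {s1, s4, s5}): φ is false.
  s5 (successors {s0, s3, s6}): φ is false.
  s6 (successors {s0, s6}): φ is false.
  s7 (successors {s1, s7}): φ is false.
For instance, at s7:
  At s7: □p requires p at every successor {s1, s7}.
    p fails at s1, so □p is false at s7.
Satisfying worlds: {s0}

1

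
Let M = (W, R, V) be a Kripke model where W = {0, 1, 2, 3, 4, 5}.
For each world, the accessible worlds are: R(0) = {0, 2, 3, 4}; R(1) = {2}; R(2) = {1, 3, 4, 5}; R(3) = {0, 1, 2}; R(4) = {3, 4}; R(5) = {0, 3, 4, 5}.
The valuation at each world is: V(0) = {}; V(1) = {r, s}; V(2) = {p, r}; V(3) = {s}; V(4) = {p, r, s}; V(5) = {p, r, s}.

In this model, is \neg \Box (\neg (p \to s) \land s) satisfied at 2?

Recall that \Box ψ holds at a world iff ψ holds at every accessible world, and \Diamond ψ holds iff ψ holds at some accessible world.
At 2: \Box (\neg (p \to s) \land s) is false, so \neg \Box (\neg (p \to s) \land s) is true.
  At 2: \Box (\neg (p \to s) \land s) requires \neg (p \to s) \land s at every successor {1, 3, 4, 5}.
    \neg (p \to s) \land s fails at 1, so \Box (\neg (p \to s) \land s) is false at 2.

Yes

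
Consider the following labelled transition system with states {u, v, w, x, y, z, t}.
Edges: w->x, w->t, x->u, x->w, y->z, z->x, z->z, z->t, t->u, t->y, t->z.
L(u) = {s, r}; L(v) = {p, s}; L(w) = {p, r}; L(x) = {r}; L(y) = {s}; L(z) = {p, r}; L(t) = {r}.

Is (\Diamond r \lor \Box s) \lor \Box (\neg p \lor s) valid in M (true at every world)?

Yes

Let φ = (\Diamond r \lor \Box s) \lor \Box (\neg p \lor s). Evaluate φ at each world:
  u (successors ∅): φ is true.
  v (successors ∅): φ is true.
  w (successors {x, t}): φ is true.
  x (successors {u, w}): φ is true.
  y (successors {z}): φ is true.
  z (successors {x, z, t}): φ is true.
  t (successors {u, y, z}): φ is true.
For instance, at t:
  At t: \Diamond r \lor \Box s is true, \Box (\neg p \lor s) is false, so (\Diamond r \lor \Box s) \lor \Box (\neg p \lor s) is true.
    At t: \Diamond r is true, \Box s is false, so \Diamond r \lor \Box s is true.
      At t: \Diamond r requires r at some successor in {u, y, z}.
        r holds at u, so \Diamond r is true at t.
      At t: \Box s requires s at every successor {u, y, z}.
        s fails at z, so \Box s is false at t.
    At t: \Box (\neg p \lor s) requires \neg p \lor s at every successor {u, y, z}.
      \neg p \lor s fails at z, so \Box (\neg p \lor s) is false at t.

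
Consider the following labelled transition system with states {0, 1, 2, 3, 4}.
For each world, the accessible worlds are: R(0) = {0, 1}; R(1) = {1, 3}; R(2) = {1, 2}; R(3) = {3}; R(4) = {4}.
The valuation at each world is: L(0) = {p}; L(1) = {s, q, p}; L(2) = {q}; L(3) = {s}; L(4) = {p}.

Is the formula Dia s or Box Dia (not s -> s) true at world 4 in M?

No

Recall that Box ψ holds at a world iff ψ holds at every accessible world, and Dia ψ holds iff ψ holds at some accessible world.
At 4: Dia s is false, Box Dia (not s -> s) is false, so Dia s or Box Dia (not s -> s) is false.
  At 4: Dia s requires s at some successor in {4}.
    At 4: s is false.
  So Dia s is false at 4.
  At 4: Box Dia (not s -> s) requires Dia (not s -> s) at every successor {4}.
    Dia (not s -> s) fails at 4, so Box Dia (not s -> s) is false at 4.
      At 4: Dia (not s -> s) requires not s -> s at some successor in {4}.
        At 4: not s -> s is false.
      So Dia (not s -> s) is false at 4.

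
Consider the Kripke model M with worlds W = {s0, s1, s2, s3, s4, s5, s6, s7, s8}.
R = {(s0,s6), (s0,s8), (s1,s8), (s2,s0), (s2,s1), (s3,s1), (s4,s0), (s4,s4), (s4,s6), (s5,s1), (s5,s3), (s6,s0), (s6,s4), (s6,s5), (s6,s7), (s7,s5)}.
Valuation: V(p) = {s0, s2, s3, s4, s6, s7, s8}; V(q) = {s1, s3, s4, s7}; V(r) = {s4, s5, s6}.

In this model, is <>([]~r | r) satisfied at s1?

At s1: <>([]~r | r) requires []~r | r at some successor in {s8}.
  []~r | r holds at s8, so <>([]~r | r) is true at s1.
    At s8: []~r is true, r is false, so []~r | r is true.
      At s8: no accessible worlds, so []~r holds vacuously.

Yes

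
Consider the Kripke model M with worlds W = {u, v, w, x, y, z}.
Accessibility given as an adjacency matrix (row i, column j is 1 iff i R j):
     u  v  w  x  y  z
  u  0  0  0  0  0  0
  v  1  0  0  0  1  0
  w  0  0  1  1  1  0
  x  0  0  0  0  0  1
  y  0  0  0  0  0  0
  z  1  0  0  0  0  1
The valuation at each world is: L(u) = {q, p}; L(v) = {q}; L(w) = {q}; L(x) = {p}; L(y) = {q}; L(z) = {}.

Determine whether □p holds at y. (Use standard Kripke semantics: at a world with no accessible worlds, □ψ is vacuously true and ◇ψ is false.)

At y: no accessible worlds, so □p holds vacuously.

Yes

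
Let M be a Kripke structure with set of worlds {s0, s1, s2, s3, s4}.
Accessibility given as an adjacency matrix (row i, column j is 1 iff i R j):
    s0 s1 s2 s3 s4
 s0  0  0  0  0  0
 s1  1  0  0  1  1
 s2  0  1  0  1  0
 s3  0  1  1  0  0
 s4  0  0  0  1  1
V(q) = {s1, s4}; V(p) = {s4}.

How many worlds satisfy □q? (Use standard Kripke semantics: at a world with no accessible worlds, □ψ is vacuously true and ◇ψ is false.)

Recall that □ψ holds at a world iff ψ holds at every accessible world, and ◇ψ holds iff ψ holds at some accessible world.
Let φ = □q. Evaluate φ at each world:
  s0 (successors ∅): φ is true.
  s1 (successors {s0, s3, s4}): φ is false.
  s2 (successors {s1, s3}): φ is false.
  s3 (successors {s1, s2}): φ is false.
  s4 (successors {s3, s4}): φ is false.
For instance, at s1:
  At s1: □q requires q at every successor {s0, s3, s4}.
    q fails at s0, so □q is false at s1.
Satisfying worlds: {s0}

1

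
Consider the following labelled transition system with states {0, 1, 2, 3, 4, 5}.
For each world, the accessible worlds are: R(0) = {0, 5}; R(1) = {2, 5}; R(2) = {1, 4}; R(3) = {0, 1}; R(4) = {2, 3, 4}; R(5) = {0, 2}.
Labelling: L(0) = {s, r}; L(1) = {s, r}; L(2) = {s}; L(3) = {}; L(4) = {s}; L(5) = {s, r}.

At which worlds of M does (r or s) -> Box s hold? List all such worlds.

0, 1, 2, 3, 5

Let φ = (r or s) -> Box s. Evaluate φ at each world:
  0 (successors {0, 5}): φ is true.
  1 (successors {2, 5}): φ is true.
  2 (successors {1, 4}): φ is true.
  3 (successors {0, 1}): φ is true.
  4 (successors {2, 3, 4}): φ is false.
  5 (successors {0, 2}): φ is true.
For instance, at 3:
  At 3: r or s is false, Box s is true, so (r or s) -> Box s is true.
    At 3: Box s requires s at every successor {0, 1}.
      At 0: s is true.
      At 1: s is true.
    So Box s is true at 3.
Satisfying worlds: {0, 1, 2, 3, 5}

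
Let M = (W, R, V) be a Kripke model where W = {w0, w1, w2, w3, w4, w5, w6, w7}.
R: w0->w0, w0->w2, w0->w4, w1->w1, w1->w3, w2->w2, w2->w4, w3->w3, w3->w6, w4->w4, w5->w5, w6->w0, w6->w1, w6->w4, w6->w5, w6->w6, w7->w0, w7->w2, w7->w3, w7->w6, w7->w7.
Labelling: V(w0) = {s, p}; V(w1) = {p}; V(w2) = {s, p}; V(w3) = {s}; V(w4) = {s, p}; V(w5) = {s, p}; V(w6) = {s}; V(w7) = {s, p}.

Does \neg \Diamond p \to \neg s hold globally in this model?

Recall that \Diamond ψ holds at a world iff ψ holds at some accessible world.
Let φ = \neg \Diamond p \to \neg s. Evaluate φ at each world:
  w0 (successors {w0, w2, w4}): φ is true.
  w1 (successors {w1, w3}): φ is true.
  w2 (successors {w2, w4}): φ is true.
  w3 (successors {w3, w6}): φ is false.
  w4 (successors {w4}): φ is true.
  w5 (successors {w5}): φ is true.
  w6 (successors {w0, w1, w4, w5, w6}): φ is true.
  w7 (successors {w0, w2, w3, w6, w7}): φ is true.
Detail at w3 (counterexample):
  At w3: \neg \Diamond p is true, \neg s is false, so \neg \Diamond p \to \neg s is false.
    At w3: \Diamond p is false, so \neg \Diamond p is true.
      At w3: \Diamond p requires p at some successor in {w3, w6}.
        At w3: p is false.
        At w6: p is false.
      So \Diamond p is false at w3.

No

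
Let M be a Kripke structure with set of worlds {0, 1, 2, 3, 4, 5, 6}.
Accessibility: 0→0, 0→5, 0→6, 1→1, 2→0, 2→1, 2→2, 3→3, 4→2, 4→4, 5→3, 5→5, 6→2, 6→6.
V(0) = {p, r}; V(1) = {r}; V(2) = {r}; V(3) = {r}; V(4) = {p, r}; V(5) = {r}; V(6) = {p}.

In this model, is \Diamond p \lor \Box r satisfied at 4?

Yes

At 4: \Diamond p is true, \Box r is true, so \Diamond p \lor \Box r is true.
  At 4: \Diamond p requires p at some successor in {2, 4}.
    p holds at 4, so \Diamond p is true at 4.
  At 4: \Box r requires r at every successor {2, 4}.
    At 2: r is true.
    At 4: r is true.
  So \Box r is true at 4.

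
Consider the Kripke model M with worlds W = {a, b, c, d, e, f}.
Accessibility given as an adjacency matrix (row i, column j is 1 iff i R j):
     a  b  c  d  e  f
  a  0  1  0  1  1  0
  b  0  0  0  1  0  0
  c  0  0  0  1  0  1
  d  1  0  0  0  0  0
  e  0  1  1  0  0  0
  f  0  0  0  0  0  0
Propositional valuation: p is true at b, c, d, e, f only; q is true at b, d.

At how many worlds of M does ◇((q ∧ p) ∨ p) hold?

4

Let φ = ◇((q ∧ p) ∨ p). Evaluate φ at each world:
  a (successors {b, d, e}): φ is true.
  b (successors {d}): φ is true.
  c (successors {d, f}): φ is true.
  d (successors {a}): φ is false.
  e (successors {b, c}): φ is true.
  f (successors ∅): φ is false.
For instance, at b:
  At b: ◇((q ∧ p) ∨ p) requires (q ∧ p) ∨ p at some successor in {d}.
    (q ∧ p) ∨ p holds at d, so ◇((q ∧ p) ∨ p) is true at b.
Satisfying worlds: {a, b, c, e}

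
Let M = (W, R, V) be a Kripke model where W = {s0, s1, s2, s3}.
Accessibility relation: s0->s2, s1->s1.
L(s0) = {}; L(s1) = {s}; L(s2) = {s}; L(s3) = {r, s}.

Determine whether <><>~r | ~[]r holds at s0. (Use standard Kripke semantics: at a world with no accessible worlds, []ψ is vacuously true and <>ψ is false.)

Yes

At s0: <><>~r is false, ~[]r is true, so <><>~r | ~[]r is true.
  At s0: <><>~r requires <>~r at some successor in {s2}.
    At s2: <>~r is false.
  So <><>~r is false at s0.
  At s0: []r is false, so ~[]r is true.
    At s0: []r requires r at every successor {s2}.
      r fails at s2, so []r is false at s0.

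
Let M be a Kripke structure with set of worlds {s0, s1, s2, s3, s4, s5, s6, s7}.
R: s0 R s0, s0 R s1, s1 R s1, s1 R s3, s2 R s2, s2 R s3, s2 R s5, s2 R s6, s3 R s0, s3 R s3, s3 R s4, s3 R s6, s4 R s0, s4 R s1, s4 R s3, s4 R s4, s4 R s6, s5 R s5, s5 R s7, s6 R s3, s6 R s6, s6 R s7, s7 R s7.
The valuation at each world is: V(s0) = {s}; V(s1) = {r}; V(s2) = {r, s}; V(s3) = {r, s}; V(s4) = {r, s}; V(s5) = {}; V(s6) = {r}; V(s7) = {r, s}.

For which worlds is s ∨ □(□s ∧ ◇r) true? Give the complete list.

Let φ = s ∨ □(□s ∧ ◇r). Evaluate φ at each world:
  s0 (successors {s0, s1}): φ is true.
  s1 (successors {s1, s3}): φ is false.
  s2 (successors {s2, s3, s5, s6}): φ is true.
  s3 (successors {s0, s3, s4, s6}): φ is true.
  s4 (successors {s0, s1, s3, s4, s6}): φ is true.
  s5 (successors {s5, s7}): φ is false.
  s6 (successors {s3, s6, s7}): φ is false.
  s7 (successors {s7}): φ is true.
For instance, at s2:
  At s2: s is true, □(□s ∧ ◇r) is false, so s ∨ □(□s ∧ ◇r) is true.
    At s2: □(□s ∧ ◇r) requires □s ∧ ◇r at every successor {s2, s3, s5, s6}.
      □s ∧ ◇r fails at s2, so □(□s ∧ ◇r) is false at s2.
Satisfying worlds: {s0, s2, s3, s4, s7}

s0, s2, s3, s4, s7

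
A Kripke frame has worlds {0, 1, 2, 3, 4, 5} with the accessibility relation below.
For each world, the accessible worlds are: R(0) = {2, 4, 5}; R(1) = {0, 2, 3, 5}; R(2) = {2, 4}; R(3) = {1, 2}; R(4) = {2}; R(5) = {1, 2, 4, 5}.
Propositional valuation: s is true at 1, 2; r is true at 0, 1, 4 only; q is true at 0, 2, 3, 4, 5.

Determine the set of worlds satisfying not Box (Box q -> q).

3, 5

Let φ = not Box (Box q -> q). Evaluate φ at each world:
  0 (successors {2, 4, 5}): φ is false.
  1 (successors {0, 2, 3, 5}): φ is false.
  2 (successors {2, 4}): φ is false.
  3 (successors {1, 2}): φ is true.
  4 (successors {2}): φ is false.
  5 (successors {1, 2, 4, 5}): φ is true.
For instance, at 4:
  At 4: Box (Box q -> q) is true, so not Box (Box q -> q) is false.
    At 4: Box (Box q -> q) requires Box q -> q at every successor {2}.
      At 2: Box q -> q is true.
    So Box (Box q -> q) is true at 4.
Satisfying worlds: {3, 5}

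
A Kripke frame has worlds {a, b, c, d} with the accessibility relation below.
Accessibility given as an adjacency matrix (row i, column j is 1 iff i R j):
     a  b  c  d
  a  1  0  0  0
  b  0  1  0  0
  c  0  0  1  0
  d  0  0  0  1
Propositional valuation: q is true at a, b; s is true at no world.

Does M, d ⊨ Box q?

At d: Box q requires q at every successor {d}.
  q fails at d, so Box q is false at d.

No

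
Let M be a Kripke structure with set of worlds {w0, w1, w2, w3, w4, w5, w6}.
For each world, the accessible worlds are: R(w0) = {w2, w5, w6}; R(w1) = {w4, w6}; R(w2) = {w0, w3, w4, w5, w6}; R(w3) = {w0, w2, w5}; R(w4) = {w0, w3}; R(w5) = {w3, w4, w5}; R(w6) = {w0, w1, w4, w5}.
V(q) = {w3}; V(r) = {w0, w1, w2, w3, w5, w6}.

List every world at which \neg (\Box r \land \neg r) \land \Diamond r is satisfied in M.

w0, w1, w2, w3, w5, w6

Recall that \Box ψ holds at a world iff ψ holds at every accessible world, and \Diamond ψ holds iff ψ holds at some accessible world.
Let φ = \neg (\Box r \land \neg r) \land \Diamond r. Evaluate φ at each world:
  w0 (successors {w2, w5, w6}): φ is true.
  w1 (successors {w4, w6}): φ is true.
  w2 (successors {w0, w3, w4, w5, w6}): φ is true.
  w3 (successors {w0, w2, w5}): φ is true.
  w4 (successors {w0, w3}): φ is false.
  w5 (successors {w3, w4, w5}): φ is true.
  w6 (successors {w0, w1, w4, w5}): φ is true.
For instance, at w3:
  At w3: \neg (\Box r \land \neg r) is true, \Diamond r is true, so \neg (\Box r \land \neg r) \land \Diamond r is true.
    At w3: \Box r \land \neg r is false, so \neg (\Box r \land \neg r) is true.
      At w3: \Box r is true, \neg r is false, so \Box r \land \neg r is false.
    At w3: \Diamond r requires r at some successor in {w0, w2, w5}.
      r holds at w0, so \Diamond r is true at w3.
Satisfying worlds: {w0, w1, w2, w3, w5, w6}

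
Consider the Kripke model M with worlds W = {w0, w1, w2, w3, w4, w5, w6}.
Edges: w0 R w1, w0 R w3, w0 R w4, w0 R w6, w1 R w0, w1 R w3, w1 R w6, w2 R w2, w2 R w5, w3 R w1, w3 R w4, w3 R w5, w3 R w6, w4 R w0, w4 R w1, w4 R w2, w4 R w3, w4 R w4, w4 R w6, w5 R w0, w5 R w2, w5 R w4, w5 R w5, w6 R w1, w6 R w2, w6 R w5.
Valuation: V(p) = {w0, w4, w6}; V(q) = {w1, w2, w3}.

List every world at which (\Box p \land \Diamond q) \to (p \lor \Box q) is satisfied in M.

w0, w1, w2, w3, w4, w5, w6

Let φ = (\Box p \land \Diamond q) \to (p \lor \Box q). Evaluate φ at each world:
  w0 (successors {w1, w3, w4, w6}): φ is true.
  w1 (successors {w0, w3, w6}): φ is true.
  w2 (successors {w2, w5}): φ is true.
  w3 (successors {w1, w4, w5, w6}): φ is true.
  w4 (successors {w0, w1, w2, w3, w4, w6}): φ is true.
  w5 (successors {w0, w2, w4, w5}): φ is true.
  w6 (successors {w1, w2, w5}): φ is true.
For instance, at w1:
  At w1: \Box p \land \Diamond q is false, p \lor \Box q is false, so (\Box p \land \Diamond q) \to (p \lor \Box q) is true.
    At w1: \Box p is false, \Diamond q is true, so \Box p \land \Diamond q is false.
      At w1: \Box p requires p at every successor {w0, w3, w6}.
        p fails at w3, so \Box p is false at w1.
      At w1: \Diamond q requires q at some successor in {w0, w3, w6}.
        q holds at w3, so \Diamond q is true at w1.
    At w1: p is false, \Box q is false, so p \lor \Box q is false.
      At w1: \Box q requires q at every successor {w0, w3, w6}.
        q fails at w0, so \Box q is false at w1.
Satisfying worlds: {w0, w1, w2, w3, w4, w5, w6}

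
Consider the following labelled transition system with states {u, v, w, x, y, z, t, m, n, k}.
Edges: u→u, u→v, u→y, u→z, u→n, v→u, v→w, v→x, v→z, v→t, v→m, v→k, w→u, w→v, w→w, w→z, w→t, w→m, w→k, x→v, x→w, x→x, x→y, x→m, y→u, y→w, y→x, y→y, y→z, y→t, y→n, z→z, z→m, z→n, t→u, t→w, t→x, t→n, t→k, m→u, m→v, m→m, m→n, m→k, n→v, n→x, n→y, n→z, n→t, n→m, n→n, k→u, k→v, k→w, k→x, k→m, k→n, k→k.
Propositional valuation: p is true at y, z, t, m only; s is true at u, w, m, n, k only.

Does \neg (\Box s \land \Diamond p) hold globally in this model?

Let φ = \neg (\Box s \land \Diamond p). Evaluate φ at each world:
  u (successors {u, v, y, z, n}): φ is true.
  v (successors {u, w, x, z, t, m, k}): φ is true.
  w (successors {u, v, w, z, t, m, k}): φ is true.
  x (successors {v, w, x, y, m}): φ is true.
  y (successors {u, w, x, y, z, t, n}): φ is true.
  z (successors {z, m, n}): φ is true.
  t (successors {u, w, x, n, k}): φ is true.
  m (successors {u, v, m, n, k}): φ is true.
  n (successors {v, x, y, z, t, m, n}): φ is true.
  k (successors {u, v, w, x, m, n, k}): φ is true.
For instance, at v:
  At v: \Box s \land \Diamond p is false, so \neg (\Box s \land \Diamond p) is true.
    At v: \Box s is false, \Diamond p is true, so \Box s \land \Diamond p is false.
      At v: \Box s requires s at every successor {u, w, x, z, t, m, k}.
        s fails at x, so \Box s is false at v.
      At v: \Diamond p requires p at some successor in {u, w, x, z, t, m, k}.
        p holds at z, so \Diamond p is true at v.

Yes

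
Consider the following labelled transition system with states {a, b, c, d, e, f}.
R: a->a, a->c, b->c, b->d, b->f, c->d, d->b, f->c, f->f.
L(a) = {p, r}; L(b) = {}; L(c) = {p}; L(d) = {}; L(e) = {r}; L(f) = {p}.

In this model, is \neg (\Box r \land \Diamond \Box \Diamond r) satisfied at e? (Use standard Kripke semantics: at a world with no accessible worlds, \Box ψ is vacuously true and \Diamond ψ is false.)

Recall that \Box ψ holds at a world iff ψ holds at every accessible world, and \Diamond ψ holds iff ψ holds at some accessible world.
At e: \Box r \land \Diamond \Box \Diamond r is false, so \neg (\Box r \land \Diamond \Box \Diamond r) is true.
  At e: \Box r is true, \Diamond \Box \Diamond r is false, so \Box r \land \Diamond \Box \Diamond r is false.
    At e: no accessible worlds, so \Box r holds vacuously.
    At e: no accessible worlds, so \Diamond \Box \Diamond r is false.

Yes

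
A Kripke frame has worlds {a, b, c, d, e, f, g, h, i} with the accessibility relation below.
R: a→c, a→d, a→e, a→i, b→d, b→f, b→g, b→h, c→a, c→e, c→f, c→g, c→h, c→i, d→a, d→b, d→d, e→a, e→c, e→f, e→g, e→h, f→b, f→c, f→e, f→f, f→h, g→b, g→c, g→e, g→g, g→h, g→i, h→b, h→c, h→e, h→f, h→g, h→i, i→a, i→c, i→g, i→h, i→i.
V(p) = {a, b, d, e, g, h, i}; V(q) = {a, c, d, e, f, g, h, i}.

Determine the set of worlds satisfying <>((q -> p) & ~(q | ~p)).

Let φ = <>((q -> p) & ~(q | ~p)). Evaluate φ at each world:
  a (successors {c, d, e, i}): φ is false.
  b (successors {d, f, g, h}): φ is false.
  c (successors {a, e, f, g, h, i}): φ is false.
  d (successors {a, b, d}): φ is true.
  e (successors {a, c, f, g, h}): φ is false.
  f (successors {b, c, e, f, h}): φ is true.
  g (successors {b, c, e, g, h, i}): φ is true.
  h (successors {b, c, e, f, g, i}): φ is true.
  i (successors {a, c, g, h, i}): φ is false.
For instance, at d:
  At d: <>((q -> p) & ~(q | ~p)) requires (q -> p) & ~(q | ~p) at some successor in {a, b, d}.
    (q -> p) & ~(q | ~p) holds at b, so <>((q -> p) & ~(q | ~p)) is true at d.
Satisfying worlds: {d, f, g, h}

d, f, g, h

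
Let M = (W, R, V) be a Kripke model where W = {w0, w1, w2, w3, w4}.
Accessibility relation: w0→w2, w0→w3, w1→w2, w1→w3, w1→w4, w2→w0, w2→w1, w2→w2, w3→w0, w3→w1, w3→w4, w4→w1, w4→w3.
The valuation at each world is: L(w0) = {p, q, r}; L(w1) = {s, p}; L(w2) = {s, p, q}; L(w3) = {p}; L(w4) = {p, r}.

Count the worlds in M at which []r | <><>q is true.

Let φ = []r | <><>q. Evaluate φ at each world:
  w0 (successors {w2, w3}): φ is true.
  w1 (successors {w2, w3, w4}): φ is true.
  w2 (successors {w0, w1, w2}): φ is true.
  w3 (successors {w0, w1, w4}): φ is true.
  w4 (successors {w1, w3}): φ is true.
For instance, at w2:
  At w2: []r is false, <><>q is true, so []r | <><>q is true.
    At w2: []r requires r at every successor {w0, w1, w2}.
      r fails at w1, so []r is false at w2.
    At w2: <><>q requires <>q at some successor in {w0, w1, w2}.
      <>q holds at w0, so <><>q is true at w2.
Satisfying worlds: {w0, w1, w2, w3, w4}

5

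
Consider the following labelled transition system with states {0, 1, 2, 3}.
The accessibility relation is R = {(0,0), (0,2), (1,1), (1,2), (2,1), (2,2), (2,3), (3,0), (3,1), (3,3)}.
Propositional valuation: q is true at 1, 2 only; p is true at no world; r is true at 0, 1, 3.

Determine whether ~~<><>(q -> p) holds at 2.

Recall that <>ψ holds at a world iff ψ holds at some accessible world.
At 2: ~<><>(q -> p) is false, so ~~<><>(q -> p) is true.
  At 2: <><>(q -> p) is true, so ~<><>(q -> p) is false.
    At 2: <><>(q -> p) requires <>(q -> p) at some successor in {1, 2, 3}.
      <>(q -> p) holds at 2, so <><>(q -> p) is true at 2.

Yes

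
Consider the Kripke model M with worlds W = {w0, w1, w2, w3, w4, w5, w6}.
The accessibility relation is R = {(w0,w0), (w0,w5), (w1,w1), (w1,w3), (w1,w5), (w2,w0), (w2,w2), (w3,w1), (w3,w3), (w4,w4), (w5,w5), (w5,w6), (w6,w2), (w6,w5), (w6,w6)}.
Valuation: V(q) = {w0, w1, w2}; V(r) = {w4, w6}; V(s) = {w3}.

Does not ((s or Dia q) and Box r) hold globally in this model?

Let φ = not ((s or Dia q) and Box r). Evaluate φ at each world:
  w0 (successors {w0, w5}): φ is true.
  w1 (successors {w1, w3, w5}): φ is true.
  w2 (successors {w0, w2}): φ is true.
  w3 (successors {w1, w3}): φ is true.
  w4 (successors {w4}): φ is true.
  w5 (successors {w5, w6}): φ is true.
  w6 (successors {w2, w5, w6}): φ is true.
For instance, at w3:
  At w3: (s or Dia q) and Box r is false, so not ((s or Dia q) and Box r) is true.
    At w3: s or Dia q is true, Box r is false, so (s or Dia q) and Box r is false.
      At w3: s is true, Dia q is true, so s or Dia q is true.
      At w3: Box r requires r at every successor {w1, w3}.
        r fails at w1, so Box r is false at w3.

Yes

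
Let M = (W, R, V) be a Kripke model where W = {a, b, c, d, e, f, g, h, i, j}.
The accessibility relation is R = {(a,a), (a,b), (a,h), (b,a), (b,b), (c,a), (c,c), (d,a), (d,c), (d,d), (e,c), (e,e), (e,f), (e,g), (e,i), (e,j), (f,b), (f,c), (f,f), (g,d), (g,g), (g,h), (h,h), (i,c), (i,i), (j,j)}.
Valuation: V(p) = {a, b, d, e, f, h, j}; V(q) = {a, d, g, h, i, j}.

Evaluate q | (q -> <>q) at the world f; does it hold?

At f: q is false, q -> <>q is true, so q | (q -> <>q) is true.
  At f: q is false, <>q is false, so q -> <>q is true.
    At f: <>q requires q at some successor in {b, c, f}.
      At b: q is false.
      At c: q is false.
      At f: q is false.
    So <>q is false at f.

Yes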